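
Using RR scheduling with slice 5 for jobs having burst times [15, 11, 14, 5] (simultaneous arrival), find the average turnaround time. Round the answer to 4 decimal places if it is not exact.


Time quantum = 5
Execution trace:
  J1 runs 5 units, time = 5
  J2 runs 5 units, time = 10
  J3 runs 5 units, time = 15
  J4 runs 5 units, time = 20
  J1 runs 5 units, time = 25
  J2 runs 5 units, time = 30
  J3 runs 5 units, time = 35
  J1 runs 5 units, time = 40
  J2 runs 1 units, time = 41
  J3 runs 4 units, time = 45
Finish times: [40, 41, 45, 20]
Average turnaround = 146/4 = 36.5

36.5


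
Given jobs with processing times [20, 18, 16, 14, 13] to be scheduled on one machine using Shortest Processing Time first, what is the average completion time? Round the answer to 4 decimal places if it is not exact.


Sort jobs by processing time (SPT order): [13, 14, 16, 18, 20]
Compute completion times sequentially:
  Job 1: processing = 13, completes at 13
  Job 2: processing = 14, completes at 27
  Job 3: processing = 16, completes at 43
  Job 4: processing = 18, completes at 61
  Job 5: processing = 20, completes at 81
Sum of completion times = 225
Average completion time = 225/5 = 45.0

45.0


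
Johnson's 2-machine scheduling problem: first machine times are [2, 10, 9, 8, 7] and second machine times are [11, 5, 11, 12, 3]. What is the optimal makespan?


Apply Johnson's rule:
  Group 1 (a <= b): [(1, 2, 11), (4, 8, 12), (3, 9, 11)]
  Group 2 (a > b): [(2, 10, 5), (5, 7, 3)]
Optimal job order: [1, 4, 3, 2, 5]
Schedule:
  Job 1: M1 done at 2, M2 done at 13
  Job 4: M1 done at 10, M2 done at 25
  Job 3: M1 done at 19, M2 done at 36
  Job 2: M1 done at 29, M2 done at 41
  Job 5: M1 done at 36, M2 done at 44
Makespan = 44

44


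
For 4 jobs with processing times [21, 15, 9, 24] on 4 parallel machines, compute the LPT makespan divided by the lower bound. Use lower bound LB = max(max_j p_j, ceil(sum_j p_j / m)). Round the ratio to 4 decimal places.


LPT order: [24, 21, 15, 9]
Machine loads after assignment: [24, 21, 15, 9]
LPT makespan = 24
Lower bound = max(max_job, ceil(total/4)) = max(24, 18) = 24
Ratio = 24 / 24 = 1.0

1.0


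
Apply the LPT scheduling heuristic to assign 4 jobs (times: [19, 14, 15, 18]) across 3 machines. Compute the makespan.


Sort jobs in decreasing order (LPT): [19, 18, 15, 14]
Assign each job to the least loaded machine:
  Machine 1: jobs [19], load = 19
  Machine 2: jobs [18], load = 18
  Machine 3: jobs [15, 14], load = 29
Makespan = max load = 29

29


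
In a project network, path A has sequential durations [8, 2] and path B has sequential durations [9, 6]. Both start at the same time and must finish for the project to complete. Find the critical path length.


Path A total = 8 + 2 = 10
Path B total = 9 + 6 = 15
Critical path = longest path = max(10, 15) = 15

15


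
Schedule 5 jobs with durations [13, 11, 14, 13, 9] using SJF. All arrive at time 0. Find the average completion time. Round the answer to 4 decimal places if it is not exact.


SJF order (ascending): [9, 11, 13, 13, 14]
Completion times:
  Job 1: burst=9, C=9
  Job 2: burst=11, C=20
  Job 3: burst=13, C=33
  Job 4: burst=13, C=46
  Job 5: burst=14, C=60
Average completion = 168/5 = 33.6

33.6


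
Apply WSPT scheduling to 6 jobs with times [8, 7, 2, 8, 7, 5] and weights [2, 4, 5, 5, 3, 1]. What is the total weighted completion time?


Compute p/w ratios and sort ascending (WSPT): [(2, 5), (8, 5), (7, 4), (7, 3), (8, 2), (5, 1)]
Compute weighted completion times:
  Job (p=2,w=5): C=2, w*C=5*2=10
  Job (p=8,w=5): C=10, w*C=5*10=50
  Job (p=7,w=4): C=17, w*C=4*17=68
  Job (p=7,w=3): C=24, w*C=3*24=72
  Job (p=8,w=2): C=32, w*C=2*32=64
  Job (p=5,w=1): C=37, w*C=1*37=37
Total weighted completion time = 301

301


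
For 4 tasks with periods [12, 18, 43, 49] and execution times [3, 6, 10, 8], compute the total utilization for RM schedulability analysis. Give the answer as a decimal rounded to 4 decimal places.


Compute individual utilizations (exact fractions):
  Task 1: C/T = 3/12 = 1/4 (approx. 0.25)
  Task 2: C/T = 6/18 = 1/3 (approx. 0.3333)
  Task 3: C/T = 10/43 (approx. 0.2326)
  Task 4: C/T = 8/49 (approx. 0.1633)
Total utilization U = 1/4 + 1/3 + 10/43 + 8/49 = 24757/25284
Rounded to 4 decimal places: U = 0.9792
RM (Liu & Layland) bound for 4 tasks = 0.756828; compare with U = 24757/25284 (approx. 0.979157)
bound < U <= 1, so the RM sufficient condition is not met (inconclusive; an exact test such as response-time analysis is needed).

0.9792


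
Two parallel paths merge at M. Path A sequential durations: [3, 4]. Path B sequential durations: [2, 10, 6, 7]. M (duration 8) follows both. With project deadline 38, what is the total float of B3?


Forward pass: ES(B3) = sum of predecessors on chain B = 12
EF = ES + duration = 12 + 6 = 18
Backward pass: LF(M) = deadline = 38; LS(M) = 38 - 8 = 30
LF(B3) = LS(M) - sum(successors on chain B) = 30 - 7 = 23
LS = LF - duration = 23 - 6 = 17
Total float = LS - ES = 17 - 12 = 5

5


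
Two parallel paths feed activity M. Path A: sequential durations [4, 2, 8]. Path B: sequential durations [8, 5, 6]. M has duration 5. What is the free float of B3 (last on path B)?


ES(B3) = sum of predecessors on chain B = 13
EF(B3) = ES + duration = 13 + 6 = 19
Successor of B3 is M. ES(M) = max(sum(A), sum(B)) = max(14, 19) = 19
Free float = ES(successor) - EF(current) = 19 - 19 = 0

0


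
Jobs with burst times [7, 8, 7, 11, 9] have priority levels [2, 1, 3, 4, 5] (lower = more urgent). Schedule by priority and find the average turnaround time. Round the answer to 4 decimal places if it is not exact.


Sort by priority (ascending = highest first):
Order: [(1, 8), (2, 7), (3, 7), (4, 11), (5, 9)]
Completion times:
  Priority 1, burst=8, C=8
  Priority 2, burst=7, C=15
  Priority 3, burst=7, C=22
  Priority 4, burst=11, C=33
  Priority 5, burst=9, C=42
Average turnaround = 120/5 = 24.0

24.0


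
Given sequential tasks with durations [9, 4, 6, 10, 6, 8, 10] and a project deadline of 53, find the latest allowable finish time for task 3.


LF(activity 3) = deadline - sum of successor durations
Successors: activities 4 through 7 with durations [10, 6, 8, 10]
Sum of successor durations = 34
LF = 53 - 34 = 19

19


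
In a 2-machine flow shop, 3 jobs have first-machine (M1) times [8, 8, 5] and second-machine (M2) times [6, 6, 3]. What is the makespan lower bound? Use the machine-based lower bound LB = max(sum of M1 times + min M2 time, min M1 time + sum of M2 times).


LB1 = sum(M1 times) + min(M2 times) = 21 + 3 = 24
LB2 = min(M1 times) + sum(M2 times) = 5 + 15 = 20
Lower bound = max(LB1, LB2) = max(24, 20) = 24

24


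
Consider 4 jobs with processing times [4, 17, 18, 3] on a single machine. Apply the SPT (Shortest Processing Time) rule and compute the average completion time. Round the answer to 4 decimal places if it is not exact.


Sort jobs by processing time (SPT order): [3, 4, 17, 18]
Compute completion times sequentially:
  Job 1: processing = 3, completes at 3
  Job 2: processing = 4, completes at 7
  Job 3: processing = 17, completes at 24
  Job 4: processing = 18, completes at 42
Sum of completion times = 76
Average completion time = 76/4 = 19.0

19.0


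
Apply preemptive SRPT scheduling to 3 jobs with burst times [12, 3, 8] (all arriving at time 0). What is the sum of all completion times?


Since all jobs arrive at t=0, SRPT equals SPT ordering.
SPT order: [3, 8, 12]
Completion times:
  Job 1: p=3, C=3
  Job 2: p=8, C=11
  Job 3: p=12, C=23
Total completion time = 3 + 11 + 23 = 37

37


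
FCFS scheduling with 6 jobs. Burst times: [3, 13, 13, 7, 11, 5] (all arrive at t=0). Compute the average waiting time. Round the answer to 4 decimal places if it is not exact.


FCFS order (as given): [3, 13, 13, 7, 11, 5]
Waiting times:
  Job 1: wait = 0
  Job 2: wait = 3
  Job 3: wait = 16
  Job 4: wait = 29
  Job 5: wait = 36
  Job 6: wait = 47
Sum of waiting times = 131
Average waiting time = 131/6 = 21.8333

21.8333


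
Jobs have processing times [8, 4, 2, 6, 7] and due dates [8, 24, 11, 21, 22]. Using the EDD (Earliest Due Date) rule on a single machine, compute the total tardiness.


Sort by due date (EDD order): [(8, 8), (2, 11), (6, 21), (7, 22), (4, 24)]
Compute completion times and tardiness:
  Job 1: p=8, d=8, C=8, tardiness=max(0,8-8)=0
  Job 2: p=2, d=11, C=10, tardiness=max(0,10-11)=0
  Job 3: p=6, d=21, C=16, tardiness=max(0,16-21)=0
  Job 4: p=7, d=22, C=23, tardiness=max(0,23-22)=1
  Job 5: p=4, d=24, C=27, tardiness=max(0,27-24)=3
Total tardiness = 4

4


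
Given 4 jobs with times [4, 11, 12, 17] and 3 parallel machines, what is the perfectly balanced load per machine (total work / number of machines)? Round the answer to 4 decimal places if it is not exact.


Total processing time = 4 + 11 + 12 + 17 = 44
Number of machines = 3
Ideal balanced load = 44 / 3 = 14.6667

14.6667


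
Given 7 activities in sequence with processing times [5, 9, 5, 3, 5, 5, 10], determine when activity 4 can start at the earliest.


Activity 4 starts after activities 1 through 3 complete.
Predecessor durations: [5, 9, 5]
ES = 5 + 9 + 5 = 19

19


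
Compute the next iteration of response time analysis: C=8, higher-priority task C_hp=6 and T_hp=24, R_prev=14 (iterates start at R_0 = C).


R_next = C + ceil(R_prev / T_hp) * C_hp
ceil(14 / 24) = ceil(0.5833) = 1
Interference = 1 * 6 = 6
R_next = 8 + 6 = 14
R_next = R_prev, so the iteration has converged (response time = 14).

14


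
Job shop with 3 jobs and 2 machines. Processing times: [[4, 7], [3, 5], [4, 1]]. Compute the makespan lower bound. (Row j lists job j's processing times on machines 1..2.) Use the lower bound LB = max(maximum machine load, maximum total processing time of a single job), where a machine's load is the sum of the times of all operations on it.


Machine loads:
  Machine 1: 4 + 3 + 4 = 11
  Machine 2: 7 + 5 + 1 = 13
Max machine load = 13
Job totals:
  Job 1: 11
  Job 2: 8
  Job 3: 5
Max job total = 11
Lower bound = max(13, 11) = 13

13


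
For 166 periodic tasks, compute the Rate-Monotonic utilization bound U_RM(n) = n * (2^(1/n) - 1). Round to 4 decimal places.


Compute 2^(1/166) = 1.0041843153
Subtract 1: 1.0041843153 - 1 = 0.0041843153
Multiply by n: 166 * 0.0041843153 = 0.6945963398
Round to 4 dp: 0.6946

0.6946


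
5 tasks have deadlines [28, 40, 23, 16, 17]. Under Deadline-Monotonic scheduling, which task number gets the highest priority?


Sort tasks by relative deadline (ascending):
  Task 4: deadline = 16
  Task 5: deadline = 17
  Task 3: deadline = 23
  Task 1: deadline = 28
  Task 2: deadline = 40
Priority order (highest first): [4, 5, 3, 1, 2]
Highest priority task = 4

4


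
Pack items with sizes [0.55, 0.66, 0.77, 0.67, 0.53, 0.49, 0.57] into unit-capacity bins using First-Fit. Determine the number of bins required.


Place items sequentially using First-Fit:
  Item 0.55 -> new Bin 1
  Item 0.66 -> new Bin 2
  Item 0.77 -> new Bin 3
  Item 0.67 -> new Bin 4
  Item 0.53 -> new Bin 5
  Item 0.49 -> new Bin 6
  Item 0.57 -> new Bin 7
Total bins used = 7

7


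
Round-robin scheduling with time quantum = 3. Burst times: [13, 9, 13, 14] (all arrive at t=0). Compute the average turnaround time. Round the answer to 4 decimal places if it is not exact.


Time quantum = 3
Execution trace:
  J1 runs 3 units, time = 3
  J2 runs 3 units, time = 6
  J3 runs 3 units, time = 9
  J4 runs 3 units, time = 12
  J1 runs 3 units, time = 15
  J2 runs 3 units, time = 18
  J3 runs 3 units, time = 21
  J4 runs 3 units, time = 24
  J1 runs 3 units, time = 27
  J2 runs 3 units, time = 30
  J3 runs 3 units, time = 33
  J4 runs 3 units, time = 36
  J1 runs 3 units, time = 39
  J3 runs 3 units, time = 42
  J4 runs 3 units, time = 45
  J1 runs 1 units, time = 46
  J3 runs 1 units, time = 47
  J4 runs 2 units, time = 49
Finish times: [46, 30, 47, 49]
Average turnaround = 172/4 = 43.0

43.0


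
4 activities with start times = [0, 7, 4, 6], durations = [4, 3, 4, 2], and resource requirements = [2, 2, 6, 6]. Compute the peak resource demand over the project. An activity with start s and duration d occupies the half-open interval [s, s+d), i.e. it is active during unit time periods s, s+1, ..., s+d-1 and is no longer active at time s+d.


Each activity i is active on [start_i, start_i + duration_i).
Compute total resource usage per time slot:
  t=0: active resources = [2], total = 2
  t=1: active resources = [2], total = 2
  t=2: active resources = [2], total = 2
  t=3: active resources = [2], total = 2
  t=4: active resources = [6], total = 6
  t=5: active resources = [6], total = 6
  t=6: active resources = [6, 6], total = 12
  t=7: active resources = [2, 6, 6], total = 14
  t=8: active resources = [2], total = 2
  t=9: active resources = [2], total = 2
Peak resource demand = 14

14


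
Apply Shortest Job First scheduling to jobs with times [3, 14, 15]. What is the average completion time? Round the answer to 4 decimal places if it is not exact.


SJF order (ascending): [3, 14, 15]
Completion times:
  Job 1: burst=3, C=3
  Job 2: burst=14, C=17
  Job 3: burst=15, C=32
Average completion = 52/3 = 17.3333

17.3333


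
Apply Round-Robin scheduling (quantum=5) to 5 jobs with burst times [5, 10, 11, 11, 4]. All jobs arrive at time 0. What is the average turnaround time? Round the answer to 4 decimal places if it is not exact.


Time quantum = 5
Execution trace:
  J1 runs 5 units, time = 5
  J2 runs 5 units, time = 10
  J3 runs 5 units, time = 15
  J4 runs 5 units, time = 20
  J5 runs 4 units, time = 24
  J2 runs 5 units, time = 29
  J3 runs 5 units, time = 34
  J4 runs 5 units, time = 39
  J3 runs 1 units, time = 40
  J4 runs 1 units, time = 41
Finish times: [5, 29, 40, 41, 24]
Average turnaround = 139/5 = 27.8

27.8


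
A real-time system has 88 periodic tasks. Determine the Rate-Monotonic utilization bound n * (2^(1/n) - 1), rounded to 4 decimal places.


Compute 2^(1/88) = 1.0079077751
Subtract 1: 1.0079077751 - 1 = 0.0079077751
Multiply by n: 88 * 0.0079077751 = 0.6958842088
Round to 4 dp: 0.6959

0.6959


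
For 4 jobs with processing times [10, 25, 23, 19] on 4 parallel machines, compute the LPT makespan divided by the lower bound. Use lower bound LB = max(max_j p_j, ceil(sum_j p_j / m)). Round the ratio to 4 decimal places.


LPT order: [25, 23, 19, 10]
Machine loads after assignment: [25, 23, 19, 10]
LPT makespan = 25
Lower bound = max(max_job, ceil(total/4)) = max(25, 20) = 25
Ratio = 25 / 25 = 1.0

1.0


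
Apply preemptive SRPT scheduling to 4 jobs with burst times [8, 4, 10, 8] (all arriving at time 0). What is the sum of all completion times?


Since all jobs arrive at t=0, SRPT equals SPT ordering.
SPT order: [4, 8, 8, 10]
Completion times:
  Job 1: p=4, C=4
  Job 2: p=8, C=12
  Job 3: p=8, C=20
  Job 4: p=10, C=30
Total completion time = 4 + 12 + 20 + 30 = 66

66


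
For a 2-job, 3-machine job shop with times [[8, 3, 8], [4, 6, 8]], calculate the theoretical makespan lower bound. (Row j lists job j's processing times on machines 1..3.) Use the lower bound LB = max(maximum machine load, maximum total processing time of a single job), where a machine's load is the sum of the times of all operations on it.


Machine loads:
  Machine 1: 8 + 4 = 12
  Machine 2: 3 + 6 = 9
  Machine 3: 8 + 8 = 16
Max machine load = 16
Job totals:
  Job 1: 19
  Job 2: 18
Max job total = 19
Lower bound = max(16, 19) = 19

19


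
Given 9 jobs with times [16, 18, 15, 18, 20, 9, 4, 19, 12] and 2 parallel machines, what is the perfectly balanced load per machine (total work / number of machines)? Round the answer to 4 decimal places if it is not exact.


Total processing time = 16 + 18 + 15 + 18 + 20 + 9 + 4 + 19 + 12 = 131
Number of machines = 2
Ideal balanced load = 131 / 2 = 65.5

65.5


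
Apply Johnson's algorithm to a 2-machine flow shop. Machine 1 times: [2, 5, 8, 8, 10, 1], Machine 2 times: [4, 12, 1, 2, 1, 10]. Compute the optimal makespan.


Apply Johnson's rule:
  Group 1 (a <= b): [(6, 1, 10), (1, 2, 4), (2, 5, 12)]
  Group 2 (a > b): [(4, 8, 2), (3, 8, 1), (5, 10, 1)]
Optimal job order: [6, 1, 2, 4, 3, 5]
Schedule:
  Job 6: M1 done at 1, M2 done at 11
  Job 1: M1 done at 3, M2 done at 15
  Job 2: M1 done at 8, M2 done at 27
  Job 4: M1 done at 16, M2 done at 29
  Job 3: M1 done at 24, M2 done at 30
  Job 5: M1 done at 34, M2 done at 35
Makespan = 35

35


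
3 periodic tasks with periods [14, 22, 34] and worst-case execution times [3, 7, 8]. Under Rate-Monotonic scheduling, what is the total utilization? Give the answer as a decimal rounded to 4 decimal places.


Compute individual utilizations (exact fractions):
  Task 1: C/T = 3/14 (approx. 0.2143)
  Task 2: C/T = 7/22 (approx. 0.3182)
  Task 3: C/T = 8/34 = 4/17 (approx. 0.2353)
Total utilization U = 3/14 + 7/22 + 4/17 = 1005/1309
Rounded to 4 decimal places: U = 0.7678
RM (Liu & Layland) bound for 3 tasks = 0.779763; compare with U = 1005/1309 (approx. 0.767762)
U <= bound, so schedulable by RM sufficient condition.

0.7678


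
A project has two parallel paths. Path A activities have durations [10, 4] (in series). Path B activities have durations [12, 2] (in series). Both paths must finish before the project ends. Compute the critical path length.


Path A total = 10 + 4 = 14
Path B total = 12 + 2 = 14
Critical path = longest path = max(14, 14) = 14

14


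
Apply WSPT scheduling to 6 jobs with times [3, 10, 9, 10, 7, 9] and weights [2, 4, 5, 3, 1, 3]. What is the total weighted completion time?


Compute p/w ratios and sort ascending (WSPT): [(3, 2), (9, 5), (10, 4), (9, 3), (10, 3), (7, 1)]
Compute weighted completion times:
  Job (p=3,w=2): C=3, w*C=2*3=6
  Job (p=9,w=5): C=12, w*C=5*12=60
  Job (p=10,w=4): C=22, w*C=4*22=88
  Job (p=9,w=3): C=31, w*C=3*31=93
  Job (p=10,w=3): C=41, w*C=3*41=123
  Job (p=7,w=1): C=48, w*C=1*48=48
Total weighted completion time = 418

418


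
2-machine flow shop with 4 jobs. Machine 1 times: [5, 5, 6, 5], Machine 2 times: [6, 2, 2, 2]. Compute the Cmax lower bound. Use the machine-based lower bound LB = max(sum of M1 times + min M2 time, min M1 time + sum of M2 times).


LB1 = sum(M1 times) + min(M2 times) = 21 + 2 = 23
LB2 = min(M1 times) + sum(M2 times) = 5 + 12 = 17
Lower bound = max(LB1, LB2) = max(23, 17) = 23

23


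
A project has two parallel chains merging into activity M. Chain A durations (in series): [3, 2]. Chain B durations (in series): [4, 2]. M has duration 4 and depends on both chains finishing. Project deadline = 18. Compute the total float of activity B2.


Forward pass: ES(B2) = sum of predecessors on chain B = 4
EF = ES + duration = 4 + 2 = 6
Backward pass: LF(M) = deadline = 18; LS(M) = 18 - 4 = 14
LF(B2) = LS(M) - sum(successors on chain B) = 14 - 0 = 14
LS = LF - duration = 14 - 2 = 12
Total float = LS - ES = 12 - 4 = 8

8


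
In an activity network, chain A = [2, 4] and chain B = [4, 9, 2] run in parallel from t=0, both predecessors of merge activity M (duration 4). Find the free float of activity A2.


ES(A2) = sum of predecessors on chain A = 2
EF(A2) = ES + duration = 2 + 4 = 6
Successor of A2 is M. ES(M) = max(sum(A), sum(B)) = max(6, 15) = 15
Free float = ES(successor) - EF(current) = 15 - 6 = 9

9


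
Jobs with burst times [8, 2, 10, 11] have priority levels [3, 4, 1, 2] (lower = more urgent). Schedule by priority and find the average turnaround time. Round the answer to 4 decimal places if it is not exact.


Sort by priority (ascending = highest first):
Order: [(1, 10), (2, 11), (3, 8), (4, 2)]
Completion times:
  Priority 1, burst=10, C=10
  Priority 2, burst=11, C=21
  Priority 3, burst=8, C=29
  Priority 4, burst=2, C=31
Average turnaround = 91/4 = 22.75

22.75


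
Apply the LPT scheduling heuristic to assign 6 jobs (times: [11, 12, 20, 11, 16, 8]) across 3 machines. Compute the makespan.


Sort jobs in decreasing order (LPT): [20, 16, 12, 11, 11, 8]
Assign each job to the least loaded machine:
  Machine 1: jobs [20, 8], load = 28
  Machine 2: jobs [16, 11], load = 27
  Machine 3: jobs [12, 11], load = 23
Makespan = max load = 28

28


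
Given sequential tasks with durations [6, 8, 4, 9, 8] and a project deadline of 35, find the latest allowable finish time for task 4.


LF(activity 4) = deadline - sum of successor durations
Successors: activities 5 through 5 with durations [8]
Sum of successor durations = 8
LF = 35 - 8 = 27

27


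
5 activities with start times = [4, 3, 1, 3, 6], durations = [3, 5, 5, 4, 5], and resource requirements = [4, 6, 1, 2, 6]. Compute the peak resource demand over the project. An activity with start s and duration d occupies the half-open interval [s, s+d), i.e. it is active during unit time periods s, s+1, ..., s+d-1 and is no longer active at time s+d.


Each activity i is active on [start_i, start_i + duration_i).
Compute total resource usage per time slot:
  t=0: active resources = [], total = 0
  t=1: active resources = [1], total = 1
  t=2: active resources = [1], total = 1
  t=3: active resources = [6, 1, 2], total = 9
  t=4: active resources = [4, 6, 1, 2], total = 13
  t=5: active resources = [4, 6, 1, 2], total = 13
  t=6: active resources = [4, 6, 2, 6], total = 18
  t=7: active resources = [6, 6], total = 12
  t=8: active resources = [6], total = 6
  t=9: active resources = [6], total = 6
  t=10: active resources = [6], total = 6
Peak resource demand = 18

18


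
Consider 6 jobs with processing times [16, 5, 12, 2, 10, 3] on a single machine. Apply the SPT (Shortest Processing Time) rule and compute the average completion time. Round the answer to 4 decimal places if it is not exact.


Sort jobs by processing time (SPT order): [2, 3, 5, 10, 12, 16]
Compute completion times sequentially:
  Job 1: processing = 2, completes at 2
  Job 2: processing = 3, completes at 5
  Job 3: processing = 5, completes at 10
  Job 4: processing = 10, completes at 20
  Job 5: processing = 12, completes at 32
  Job 6: processing = 16, completes at 48
Sum of completion times = 117
Average completion time = 117/6 = 19.5

19.5


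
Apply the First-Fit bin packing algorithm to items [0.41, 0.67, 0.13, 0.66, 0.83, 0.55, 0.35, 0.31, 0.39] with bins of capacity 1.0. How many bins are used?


Place items sequentially using First-Fit:
  Item 0.41 -> new Bin 1
  Item 0.67 -> new Bin 2
  Item 0.13 -> Bin 1 (now 0.54)
  Item 0.66 -> new Bin 3
  Item 0.83 -> new Bin 4
  Item 0.55 -> new Bin 5
  Item 0.35 -> Bin 1 (now 0.89)
  Item 0.31 -> Bin 2 (now 0.98)
  Item 0.39 -> Bin 5 (now 0.94)
Total bins used = 5

5


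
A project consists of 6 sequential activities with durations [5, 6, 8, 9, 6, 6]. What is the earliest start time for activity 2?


Activity 2 starts after activities 1 through 1 complete.
Predecessor durations: [5]
ES = 5 = 5

5


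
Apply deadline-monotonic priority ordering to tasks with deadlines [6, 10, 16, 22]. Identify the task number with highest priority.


Sort tasks by relative deadline (ascending):
  Task 1: deadline = 6
  Task 2: deadline = 10
  Task 3: deadline = 16
  Task 4: deadline = 22
Priority order (highest first): [1, 2, 3, 4]
Highest priority task = 1

1


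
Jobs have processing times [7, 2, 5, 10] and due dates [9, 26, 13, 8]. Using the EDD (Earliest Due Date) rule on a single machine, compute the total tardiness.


Sort by due date (EDD order): [(10, 8), (7, 9), (5, 13), (2, 26)]
Compute completion times and tardiness:
  Job 1: p=10, d=8, C=10, tardiness=max(0,10-8)=2
  Job 2: p=7, d=9, C=17, tardiness=max(0,17-9)=8
  Job 3: p=5, d=13, C=22, tardiness=max(0,22-13)=9
  Job 4: p=2, d=26, C=24, tardiness=max(0,24-26)=0
Total tardiness = 19

19


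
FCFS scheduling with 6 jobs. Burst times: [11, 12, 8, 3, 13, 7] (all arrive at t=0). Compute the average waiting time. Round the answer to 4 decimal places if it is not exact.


FCFS order (as given): [11, 12, 8, 3, 13, 7]
Waiting times:
  Job 1: wait = 0
  Job 2: wait = 11
  Job 3: wait = 23
  Job 4: wait = 31
  Job 5: wait = 34
  Job 6: wait = 47
Sum of waiting times = 146
Average waiting time = 146/6 = 24.3333

24.3333


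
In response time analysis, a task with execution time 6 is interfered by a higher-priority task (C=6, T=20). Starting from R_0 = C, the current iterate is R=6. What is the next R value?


R_next = C + ceil(R_prev / T_hp) * C_hp
ceil(6 / 20) = ceil(0.3) = 1
Interference = 1 * 6 = 6
R_next = 6 + 6 = 12

12


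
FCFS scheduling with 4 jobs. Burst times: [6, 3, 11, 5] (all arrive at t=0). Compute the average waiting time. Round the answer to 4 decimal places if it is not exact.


FCFS order (as given): [6, 3, 11, 5]
Waiting times:
  Job 1: wait = 0
  Job 2: wait = 6
  Job 3: wait = 9
  Job 4: wait = 20
Sum of waiting times = 35
Average waiting time = 35/4 = 8.75

8.75


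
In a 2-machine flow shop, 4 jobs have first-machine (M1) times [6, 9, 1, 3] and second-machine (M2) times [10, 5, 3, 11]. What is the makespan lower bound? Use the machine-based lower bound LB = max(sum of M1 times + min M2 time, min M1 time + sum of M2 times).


LB1 = sum(M1 times) + min(M2 times) = 19 + 3 = 22
LB2 = min(M1 times) + sum(M2 times) = 1 + 29 = 30
Lower bound = max(LB1, LB2) = max(22, 30) = 30

30


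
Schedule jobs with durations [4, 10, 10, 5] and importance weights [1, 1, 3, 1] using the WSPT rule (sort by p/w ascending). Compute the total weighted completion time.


Compute p/w ratios and sort ascending (WSPT): [(10, 3), (4, 1), (5, 1), (10, 1)]
Compute weighted completion times:
  Job (p=10,w=3): C=10, w*C=3*10=30
  Job (p=4,w=1): C=14, w*C=1*14=14
  Job (p=5,w=1): C=19, w*C=1*19=19
  Job (p=10,w=1): C=29, w*C=1*29=29
Total weighted completion time = 92

92


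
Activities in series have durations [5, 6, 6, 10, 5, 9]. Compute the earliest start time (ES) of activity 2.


Activity 2 starts after activities 1 through 1 complete.
Predecessor durations: [5]
ES = 5 = 5

5


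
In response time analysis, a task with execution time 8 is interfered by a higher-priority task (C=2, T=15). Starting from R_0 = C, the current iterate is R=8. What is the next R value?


R_next = C + ceil(R_prev / T_hp) * C_hp
ceil(8 / 15) = ceil(0.5333) = 1
Interference = 1 * 2 = 2
R_next = 8 + 2 = 10

10


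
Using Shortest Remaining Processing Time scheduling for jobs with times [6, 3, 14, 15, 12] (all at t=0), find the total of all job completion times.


Since all jobs arrive at t=0, SRPT equals SPT ordering.
SPT order: [3, 6, 12, 14, 15]
Completion times:
  Job 1: p=3, C=3
  Job 2: p=6, C=9
  Job 3: p=12, C=21
  Job 4: p=14, C=35
  Job 5: p=15, C=50
Total completion time = 3 + 9 + 21 + 35 + 50 = 118

118


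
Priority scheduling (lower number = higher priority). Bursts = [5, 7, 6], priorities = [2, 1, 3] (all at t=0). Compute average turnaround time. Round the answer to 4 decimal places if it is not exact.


Sort by priority (ascending = highest first):
Order: [(1, 7), (2, 5), (3, 6)]
Completion times:
  Priority 1, burst=7, C=7
  Priority 2, burst=5, C=12
  Priority 3, burst=6, C=18
Average turnaround = 37/3 = 12.3333

12.3333


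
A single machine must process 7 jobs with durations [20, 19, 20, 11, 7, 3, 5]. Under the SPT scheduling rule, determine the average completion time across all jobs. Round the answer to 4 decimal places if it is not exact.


Sort jobs by processing time (SPT order): [3, 5, 7, 11, 19, 20, 20]
Compute completion times sequentially:
  Job 1: processing = 3, completes at 3
  Job 2: processing = 5, completes at 8
  Job 3: processing = 7, completes at 15
  Job 4: processing = 11, completes at 26
  Job 5: processing = 19, completes at 45
  Job 6: processing = 20, completes at 65
  Job 7: processing = 20, completes at 85
Sum of completion times = 247
Average completion time = 247/7 = 35.2857

35.2857


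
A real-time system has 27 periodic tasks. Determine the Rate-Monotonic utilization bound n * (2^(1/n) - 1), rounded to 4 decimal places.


Compute 2^(1/27) = 1.0260044847
Subtract 1: 1.0260044847 - 1 = 0.0260044847
Multiply by n: 27 * 0.0260044847 = 0.7021210869
Round to 4 dp: 0.7021

0.7021


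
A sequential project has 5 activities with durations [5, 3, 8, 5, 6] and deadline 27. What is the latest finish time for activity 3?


LF(activity 3) = deadline - sum of successor durations
Successors: activities 4 through 5 with durations [5, 6]
Sum of successor durations = 11
LF = 27 - 11 = 16

16


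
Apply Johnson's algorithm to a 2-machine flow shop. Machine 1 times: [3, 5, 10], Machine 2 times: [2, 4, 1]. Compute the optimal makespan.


Apply Johnson's rule:
  Group 1 (a <= b): []
  Group 2 (a > b): [(2, 5, 4), (1, 3, 2), (3, 10, 1)]
Optimal job order: [2, 1, 3]
Schedule:
  Job 2: M1 done at 5, M2 done at 9
  Job 1: M1 done at 8, M2 done at 11
  Job 3: M1 done at 18, M2 done at 19
Makespan = 19

19


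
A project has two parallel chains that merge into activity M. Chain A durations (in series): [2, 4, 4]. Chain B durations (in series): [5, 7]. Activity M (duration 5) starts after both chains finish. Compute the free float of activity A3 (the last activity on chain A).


ES(A3) = sum of predecessors on chain A = 6
EF(A3) = ES + duration = 6 + 4 = 10
Successor of A3 is M. ES(M) = max(sum(A), sum(B)) = max(10, 12) = 12
Free float = ES(successor) - EF(current) = 12 - 10 = 2

2


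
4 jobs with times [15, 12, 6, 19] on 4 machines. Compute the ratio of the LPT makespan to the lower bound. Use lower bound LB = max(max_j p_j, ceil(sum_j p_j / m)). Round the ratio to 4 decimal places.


LPT order: [19, 15, 12, 6]
Machine loads after assignment: [19, 15, 12, 6]
LPT makespan = 19
Lower bound = max(max_job, ceil(total/4)) = max(19, 13) = 19
Ratio = 19 / 19 = 1.0

1.0


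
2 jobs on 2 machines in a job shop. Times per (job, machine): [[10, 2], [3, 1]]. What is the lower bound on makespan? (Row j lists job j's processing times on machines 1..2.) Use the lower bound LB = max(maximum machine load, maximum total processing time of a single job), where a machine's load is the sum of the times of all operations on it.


Machine loads:
  Machine 1: 10 + 3 = 13
  Machine 2: 2 + 1 = 3
Max machine load = 13
Job totals:
  Job 1: 12
  Job 2: 4
Max job total = 12
Lower bound = max(13, 12) = 13

13


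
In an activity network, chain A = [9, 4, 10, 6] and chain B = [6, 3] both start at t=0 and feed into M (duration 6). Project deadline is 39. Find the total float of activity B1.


Forward pass: ES(B1) = sum of predecessors on chain B = 0
EF = ES + duration = 0 + 6 = 6
Backward pass: LF(M) = deadline = 39; LS(M) = 39 - 6 = 33
LF(B1) = LS(M) - sum(successors on chain B) = 33 - 3 = 30
LS = LF - duration = 30 - 6 = 24
Total float = LS - ES = 24 - 0 = 24

24


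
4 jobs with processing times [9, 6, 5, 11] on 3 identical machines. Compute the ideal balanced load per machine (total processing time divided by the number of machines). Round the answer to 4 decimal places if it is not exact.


Total processing time = 9 + 6 + 5 + 11 = 31
Number of machines = 3
Ideal balanced load = 31 / 3 = 10.3333

10.3333


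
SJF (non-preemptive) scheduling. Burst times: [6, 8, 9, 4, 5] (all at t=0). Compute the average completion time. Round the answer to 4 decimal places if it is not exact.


SJF order (ascending): [4, 5, 6, 8, 9]
Completion times:
  Job 1: burst=4, C=4
  Job 2: burst=5, C=9
  Job 3: burst=6, C=15
  Job 4: burst=8, C=23
  Job 5: burst=9, C=32
Average completion = 83/5 = 16.6

16.6


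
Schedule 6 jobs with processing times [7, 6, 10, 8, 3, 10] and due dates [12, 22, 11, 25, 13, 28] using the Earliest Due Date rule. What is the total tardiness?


Sort by due date (EDD order): [(10, 11), (7, 12), (3, 13), (6, 22), (8, 25), (10, 28)]
Compute completion times and tardiness:
  Job 1: p=10, d=11, C=10, tardiness=max(0,10-11)=0
  Job 2: p=7, d=12, C=17, tardiness=max(0,17-12)=5
  Job 3: p=3, d=13, C=20, tardiness=max(0,20-13)=7
  Job 4: p=6, d=22, C=26, tardiness=max(0,26-22)=4
  Job 5: p=8, d=25, C=34, tardiness=max(0,34-25)=9
  Job 6: p=10, d=28, C=44, tardiness=max(0,44-28)=16
Total tardiness = 41

41


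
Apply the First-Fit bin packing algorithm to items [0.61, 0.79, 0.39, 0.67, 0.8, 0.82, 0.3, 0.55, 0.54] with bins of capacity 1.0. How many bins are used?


Place items sequentially using First-Fit:
  Item 0.61 -> new Bin 1
  Item 0.79 -> new Bin 2
  Item 0.39 -> Bin 1 (now 1.0)
  Item 0.67 -> new Bin 3
  Item 0.8 -> new Bin 4
  Item 0.82 -> new Bin 5
  Item 0.3 -> Bin 3 (now 0.97)
  Item 0.55 -> new Bin 6
  Item 0.54 -> new Bin 7
Total bins used = 7

7


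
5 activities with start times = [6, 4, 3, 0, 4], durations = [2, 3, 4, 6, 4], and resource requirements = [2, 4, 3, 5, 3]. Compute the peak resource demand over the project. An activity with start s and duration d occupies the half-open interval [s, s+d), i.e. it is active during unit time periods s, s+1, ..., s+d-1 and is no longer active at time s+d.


Each activity i is active on [start_i, start_i + duration_i).
Compute total resource usage per time slot:
  t=0: active resources = [5], total = 5
  t=1: active resources = [5], total = 5
  t=2: active resources = [5], total = 5
  t=3: active resources = [3, 5], total = 8
  t=4: active resources = [4, 3, 5, 3], total = 15
  t=5: active resources = [4, 3, 5, 3], total = 15
  t=6: active resources = [2, 4, 3, 3], total = 12
  t=7: active resources = [2, 3], total = 5
Peak resource demand = 15

15


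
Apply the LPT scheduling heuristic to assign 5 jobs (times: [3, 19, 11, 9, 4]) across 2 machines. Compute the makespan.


Sort jobs in decreasing order (LPT): [19, 11, 9, 4, 3]
Assign each job to the least loaded machine:
  Machine 1: jobs [19, 4], load = 23
  Machine 2: jobs [11, 9, 3], load = 23
Makespan = max load = 23

23


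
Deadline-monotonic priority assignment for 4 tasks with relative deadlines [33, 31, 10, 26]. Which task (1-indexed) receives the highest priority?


Sort tasks by relative deadline (ascending):
  Task 3: deadline = 10
  Task 4: deadline = 26
  Task 2: deadline = 31
  Task 1: deadline = 33
Priority order (highest first): [3, 4, 2, 1]
Highest priority task = 3

3


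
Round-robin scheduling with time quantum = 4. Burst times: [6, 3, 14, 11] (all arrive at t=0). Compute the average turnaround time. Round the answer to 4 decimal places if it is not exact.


Time quantum = 4
Execution trace:
  J1 runs 4 units, time = 4
  J2 runs 3 units, time = 7
  J3 runs 4 units, time = 11
  J4 runs 4 units, time = 15
  J1 runs 2 units, time = 17
  J3 runs 4 units, time = 21
  J4 runs 4 units, time = 25
  J3 runs 4 units, time = 29
  J4 runs 3 units, time = 32
  J3 runs 2 units, time = 34
Finish times: [17, 7, 34, 32]
Average turnaround = 90/4 = 22.5

22.5


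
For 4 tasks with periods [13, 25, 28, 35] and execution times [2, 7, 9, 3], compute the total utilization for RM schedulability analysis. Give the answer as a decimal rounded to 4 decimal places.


Compute individual utilizations (exact fractions):
  Task 1: C/T = 2/13 (approx. 0.1538)
  Task 2: C/T = 7/25 (approx. 0.28)
  Task 3: C/T = 9/28 (approx. 0.3214)
  Task 4: C/T = 3/35 (approx. 0.0857)
Total utilization U = 2/13 + 7/25 + 9/28 + 3/35 = 7653/9100
Rounded to 4 decimal places: U = 0.8410
RM (Liu & Layland) bound for 4 tasks = 0.756828; compare with U = 7653/9100 (approx. 0.840989)
bound < U <= 1, so the RM sufficient condition is not met (inconclusive; an exact test such as response-time analysis is needed).

0.8410


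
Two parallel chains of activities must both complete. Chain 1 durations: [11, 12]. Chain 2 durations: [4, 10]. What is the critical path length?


Path A total = 11 + 12 = 23
Path B total = 4 + 10 = 14
Critical path = longest path = max(23, 14) = 23

23


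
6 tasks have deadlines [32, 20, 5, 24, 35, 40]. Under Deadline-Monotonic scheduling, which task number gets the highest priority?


Sort tasks by relative deadline (ascending):
  Task 3: deadline = 5
  Task 2: deadline = 20
  Task 4: deadline = 24
  Task 1: deadline = 32
  Task 5: deadline = 35
  Task 6: deadline = 40
Priority order (highest first): [3, 2, 4, 1, 5, 6]
Highest priority task = 3

3


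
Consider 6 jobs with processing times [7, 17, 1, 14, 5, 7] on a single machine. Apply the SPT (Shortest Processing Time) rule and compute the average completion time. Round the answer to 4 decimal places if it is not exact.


Sort jobs by processing time (SPT order): [1, 5, 7, 7, 14, 17]
Compute completion times sequentially:
  Job 1: processing = 1, completes at 1
  Job 2: processing = 5, completes at 6
  Job 3: processing = 7, completes at 13
  Job 4: processing = 7, completes at 20
  Job 5: processing = 14, completes at 34
  Job 6: processing = 17, completes at 51
Sum of completion times = 125
Average completion time = 125/6 = 20.8333

20.8333


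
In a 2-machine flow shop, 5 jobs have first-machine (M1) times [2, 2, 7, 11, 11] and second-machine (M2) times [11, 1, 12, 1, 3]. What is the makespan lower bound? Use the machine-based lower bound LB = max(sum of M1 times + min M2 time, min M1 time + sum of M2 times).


LB1 = sum(M1 times) + min(M2 times) = 33 + 1 = 34
LB2 = min(M1 times) + sum(M2 times) = 2 + 28 = 30
Lower bound = max(LB1, LB2) = max(34, 30) = 34

34


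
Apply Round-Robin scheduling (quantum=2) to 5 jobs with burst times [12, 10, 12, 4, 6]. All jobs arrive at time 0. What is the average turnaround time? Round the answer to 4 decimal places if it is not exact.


Time quantum = 2
Execution trace:
  J1 runs 2 units, time = 2
  J2 runs 2 units, time = 4
  J3 runs 2 units, time = 6
  J4 runs 2 units, time = 8
  J5 runs 2 units, time = 10
  J1 runs 2 units, time = 12
  J2 runs 2 units, time = 14
  J3 runs 2 units, time = 16
  J4 runs 2 units, time = 18
  J5 runs 2 units, time = 20
  J1 runs 2 units, time = 22
  J2 runs 2 units, time = 24
  J3 runs 2 units, time = 26
  J5 runs 2 units, time = 28
  J1 runs 2 units, time = 30
  J2 runs 2 units, time = 32
  J3 runs 2 units, time = 34
  J1 runs 2 units, time = 36
  J2 runs 2 units, time = 38
  J3 runs 2 units, time = 40
  J1 runs 2 units, time = 42
  J3 runs 2 units, time = 44
Finish times: [42, 38, 44, 18, 28]
Average turnaround = 170/5 = 34.0

34.0


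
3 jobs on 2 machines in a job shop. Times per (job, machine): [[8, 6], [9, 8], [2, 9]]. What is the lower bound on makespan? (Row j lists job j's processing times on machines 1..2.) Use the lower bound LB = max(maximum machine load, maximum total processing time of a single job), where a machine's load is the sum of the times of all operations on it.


Machine loads:
  Machine 1: 8 + 9 + 2 = 19
  Machine 2: 6 + 8 + 9 = 23
Max machine load = 23
Job totals:
  Job 1: 14
  Job 2: 17
  Job 3: 11
Max job total = 17
Lower bound = max(23, 17) = 23

23


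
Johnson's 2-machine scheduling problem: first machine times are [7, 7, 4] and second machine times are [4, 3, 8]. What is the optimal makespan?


Apply Johnson's rule:
  Group 1 (a <= b): [(3, 4, 8)]
  Group 2 (a > b): [(1, 7, 4), (2, 7, 3)]
Optimal job order: [3, 1, 2]
Schedule:
  Job 3: M1 done at 4, M2 done at 12
  Job 1: M1 done at 11, M2 done at 16
  Job 2: M1 done at 18, M2 done at 21
Makespan = 21

21


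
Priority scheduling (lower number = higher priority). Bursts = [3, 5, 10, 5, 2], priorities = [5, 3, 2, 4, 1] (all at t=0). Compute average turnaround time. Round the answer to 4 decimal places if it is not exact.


Sort by priority (ascending = highest first):
Order: [(1, 2), (2, 10), (3, 5), (4, 5), (5, 3)]
Completion times:
  Priority 1, burst=2, C=2
  Priority 2, burst=10, C=12
  Priority 3, burst=5, C=17
  Priority 4, burst=5, C=22
  Priority 5, burst=3, C=25
Average turnaround = 78/5 = 15.6

15.6


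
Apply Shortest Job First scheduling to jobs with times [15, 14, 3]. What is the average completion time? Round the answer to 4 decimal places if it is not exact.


SJF order (ascending): [3, 14, 15]
Completion times:
  Job 1: burst=3, C=3
  Job 2: burst=14, C=17
  Job 3: burst=15, C=32
Average completion = 52/3 = 17.3333

17.3333


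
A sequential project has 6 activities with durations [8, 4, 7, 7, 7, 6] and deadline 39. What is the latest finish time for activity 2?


LF(activity 2) = deadline - sum of successor durations
Successors: activities 3 through 6 with durations [7, 7, 7, 6]
Sum of successor durations = 27
LF = 39 - 27 = 12

12
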